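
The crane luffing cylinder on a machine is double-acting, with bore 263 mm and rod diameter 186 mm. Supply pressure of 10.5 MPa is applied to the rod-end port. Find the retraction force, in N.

Rod-side annular area A_ann = π/4 × (263² − 186²) = 27150 mm^2
On retraction the pressure acts on the annular area (bore minus rod).
F = P × A_ann

F ≈ 2.85e5 N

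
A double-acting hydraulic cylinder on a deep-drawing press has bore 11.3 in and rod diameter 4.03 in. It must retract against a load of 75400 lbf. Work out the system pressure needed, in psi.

P ≈ 861 psi

Rod-side annular area A_ann = π/4 × (11.3² − 4.03²) = 87.53 in^2
Retraction: pressure acts on the annular area.
P = F / A = 75400 lbf / A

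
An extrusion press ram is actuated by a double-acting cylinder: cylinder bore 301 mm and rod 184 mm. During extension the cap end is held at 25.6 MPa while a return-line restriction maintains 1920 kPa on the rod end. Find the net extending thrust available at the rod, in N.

Cap-side area A_cap = π/4 × (301 mm)² = 71160 mm^2
Rod-side annular area A_ann = π/4 × (301² − 184²) = 44570 mm^2
Net thrust = P_cap·A_cap − P_rod·A_ann = 1.822e6 N − 85570 N

F ≈ 1.74e6 N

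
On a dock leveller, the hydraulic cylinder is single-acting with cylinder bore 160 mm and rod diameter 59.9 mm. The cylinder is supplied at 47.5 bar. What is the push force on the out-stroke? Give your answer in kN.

Cap-side area A_cap = π/4 × (160 mm)² = 20110 mm^2
F = P × A_cap = 47.5 bar × A_cap

F ≈ 95.5 kN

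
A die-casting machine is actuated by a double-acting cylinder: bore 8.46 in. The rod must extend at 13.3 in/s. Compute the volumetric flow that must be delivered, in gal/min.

Q ≈ 194 gal/min

Cap-side area A_cap = π/4 × (8.46 in)² = 56.21 in^2
Q = A × v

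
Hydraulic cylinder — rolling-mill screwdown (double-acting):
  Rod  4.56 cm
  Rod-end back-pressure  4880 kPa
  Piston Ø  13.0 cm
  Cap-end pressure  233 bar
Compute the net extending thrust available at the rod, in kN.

Cap-side area A_cap = π/4 × (13.0 cm)² = 132.7 cm^2
Rod-side annular area A_ann = π/4 × (13.0² − 4.56²) = 116.4 cm^2
Net thrust = P_cap·A_cap − P_rod·A_ann = 309.3 kN − 56.80 kN

F ≈ 252 kN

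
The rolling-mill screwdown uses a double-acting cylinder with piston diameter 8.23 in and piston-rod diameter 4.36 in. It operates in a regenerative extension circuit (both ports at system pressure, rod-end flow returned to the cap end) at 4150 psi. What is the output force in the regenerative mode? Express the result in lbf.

With equal pressure on both faces, forces on the annular region cancel; the net push is pressure × rod cross-section.
Rod cross-section A_rod = π/4 × (4.36 in)² = 14.93 in^2
F = P × A_rod

F ≈ 62000 lbf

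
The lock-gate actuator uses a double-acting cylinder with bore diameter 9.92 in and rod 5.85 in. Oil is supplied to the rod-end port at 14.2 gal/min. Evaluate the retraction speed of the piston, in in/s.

v ≈ 1.08 in/s

Rod-side annular area A_ann = π/4 × (9.92² − 5.85²) = 50.41 in^2
Flow into the rod-end port fills the annular volume.
v = Q / A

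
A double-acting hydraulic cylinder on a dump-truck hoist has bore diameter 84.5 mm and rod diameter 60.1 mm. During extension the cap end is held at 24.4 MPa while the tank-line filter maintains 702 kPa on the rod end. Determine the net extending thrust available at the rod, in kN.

Cap-side area A_cap = π/4 × (84.5 mm)² = 5608 mm^2
Rod-side annular area A_ann = π/4 × (84.5² − 60.1²) = 2771 mm^2
Net thrust = P_cap·A_cap − P_rod·A_ann = 136.8 kN − 1.945 kN

F ≈ 135 kN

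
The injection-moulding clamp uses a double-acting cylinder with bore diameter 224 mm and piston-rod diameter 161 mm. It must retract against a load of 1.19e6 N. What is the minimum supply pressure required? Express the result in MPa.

Rod-side annular area A_ann = π/4 × (224² − 161²) = 19050 mm^2
Retraction: pressure acts on the annular area.
P = F / A = 1.19e6 N / A

P ≈ 62.5 MPa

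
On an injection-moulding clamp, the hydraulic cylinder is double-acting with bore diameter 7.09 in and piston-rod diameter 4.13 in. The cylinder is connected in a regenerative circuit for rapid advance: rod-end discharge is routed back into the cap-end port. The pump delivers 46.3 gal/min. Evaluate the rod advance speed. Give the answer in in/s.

v ≈ 13.3 in/s

In regeneration the rod-end outflow joins the pump flow into the cap end, so the net volume the pump must supply per unit advance equals the rod cross-section area.
Rod cross-section A_rod = π/4 × (4.13 in)² = 13.40 in^2
v = Q_pump / A_rod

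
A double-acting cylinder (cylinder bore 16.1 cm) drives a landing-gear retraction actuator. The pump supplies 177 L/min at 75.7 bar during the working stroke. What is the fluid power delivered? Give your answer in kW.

W ≈ 22.3 kW

Hydraulic power = P × Q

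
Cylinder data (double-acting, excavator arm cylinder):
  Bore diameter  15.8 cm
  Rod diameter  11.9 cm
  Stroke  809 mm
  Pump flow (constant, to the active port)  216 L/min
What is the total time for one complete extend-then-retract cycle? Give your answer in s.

t ≈ 6.31 s

Cap-side area A_cap = π/4 × (15.8 cm)² = 196.1 cm^2
Rod-side annular area A_ann = π/4 × (15.8² − 11.9²) = 84.85 cm^2
t_ext = A_cap·L/Q = 4.406 s
t_ret = A_ann·L/Q = 1.907 s
t_cycle = t_ext + t_ret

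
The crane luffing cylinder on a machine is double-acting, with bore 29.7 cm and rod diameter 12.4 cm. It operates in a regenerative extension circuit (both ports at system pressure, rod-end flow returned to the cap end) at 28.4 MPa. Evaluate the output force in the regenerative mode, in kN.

F ≈ 343 kN

With equal pressure on both faces, forces on the annular region cancel; the net push is pressure × rod cross-section.
Rod cross-section A_rod = π/4 × (12.4 cm)² = 120.8 cm^2
F = P × A_rod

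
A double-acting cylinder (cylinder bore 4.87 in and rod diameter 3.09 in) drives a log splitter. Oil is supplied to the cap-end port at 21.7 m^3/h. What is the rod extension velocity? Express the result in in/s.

Cap-side area A_cap = π/4 × (4.87 in)² = 18.63 in^2
v = Q / A

v ≈ 19.7 in/s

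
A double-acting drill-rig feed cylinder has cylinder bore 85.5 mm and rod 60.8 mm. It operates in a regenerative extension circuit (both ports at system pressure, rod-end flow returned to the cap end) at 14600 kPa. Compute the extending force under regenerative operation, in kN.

With equal pressure on both faces, forces on the annular region cancel; the net push is pressure × rod cross-section.
Rod cross-section A_rod = π/4 × (60.8 mm)² = 2903 mm^2
F = P × A_rod

F ≈ 42.4 kN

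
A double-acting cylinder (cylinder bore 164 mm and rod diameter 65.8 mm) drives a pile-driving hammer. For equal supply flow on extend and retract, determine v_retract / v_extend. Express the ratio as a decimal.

Cap-side area A_cap = π/4 × (164 mm)² = 21120 mm^2
Rod-side annular area A_ann = π/4 × (164² − 65.8²) = 17720 mm^2
For equal Q, v ∝ 1/A, so v_ret/v_ext = A_cap/A_ann.

v_ret/v_ext ≈ 1.19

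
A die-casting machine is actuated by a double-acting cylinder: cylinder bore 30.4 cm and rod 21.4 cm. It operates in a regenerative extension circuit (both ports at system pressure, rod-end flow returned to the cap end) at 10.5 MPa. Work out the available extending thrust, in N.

F ≈ 3.78e5 N

With equal pressure on both faces, forces on the annular region cancel; the net push is pressure × rod cross-section.
Rod cross-section A_rod = π/4 × (21.4 cm)² = 359.7 cm^2
F = P × A_rod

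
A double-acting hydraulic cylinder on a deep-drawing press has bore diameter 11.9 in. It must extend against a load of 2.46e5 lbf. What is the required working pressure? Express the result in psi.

P ≈ 2210 psi

Cap-side area A_cap = π/4 × (11.9 in)² = 111.2 in^2
P = F / A = 2.46e5 lbf / A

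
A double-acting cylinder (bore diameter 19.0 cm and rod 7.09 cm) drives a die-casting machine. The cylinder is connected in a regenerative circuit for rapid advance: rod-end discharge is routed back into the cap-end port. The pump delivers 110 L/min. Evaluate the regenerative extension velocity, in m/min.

In regeneration the rod-end outflow joins the pump flow into the cap end, so the net volume the pump must supply per unit advance equals the rod cross-section area.
Rod cross-section A_rod = π/4 × (7.09 cm)² = 39.48 cm^2
v = Q_pump / A_rod

v ≈ 27.9 m/min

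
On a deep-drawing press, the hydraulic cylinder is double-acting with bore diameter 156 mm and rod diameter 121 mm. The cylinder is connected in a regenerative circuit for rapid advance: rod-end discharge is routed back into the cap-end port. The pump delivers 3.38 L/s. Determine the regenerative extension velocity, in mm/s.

In regeneration the rod-end outflow joins the pump flow into the cap end, so the net volume the pump must supply per unit advance equals the rod cross-section area.
Rod cross-section A_rod = π/4 × (121 mm)² = 11500 mm^2
v = Q_pump / A_rod

v ≈ 294 mm/s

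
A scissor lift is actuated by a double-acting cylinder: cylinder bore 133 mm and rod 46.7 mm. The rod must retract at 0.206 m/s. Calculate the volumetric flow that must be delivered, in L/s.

Rod-side annular area A_ann = π/4 × (133² − 46.7²) = 12180 mm^2
Q = A × v

Q ≈ 2.51 L/s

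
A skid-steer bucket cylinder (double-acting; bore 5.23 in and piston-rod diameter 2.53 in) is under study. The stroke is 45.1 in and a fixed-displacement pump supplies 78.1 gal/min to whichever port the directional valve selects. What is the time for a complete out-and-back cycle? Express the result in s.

t ≈ 5.69 s

Cap-side area A_cap = π/4 × (5.23 in)² = 21.48 in^2
Rod-side annular area A_ann = π/4 × (5.23² − 2.53²) = 16.46 in^2
t_ext = A_cap·L/Q = 3.222 s
t_ret = A_ann·L/Q = 2.468 s
t_cycle = t_ext + t_ret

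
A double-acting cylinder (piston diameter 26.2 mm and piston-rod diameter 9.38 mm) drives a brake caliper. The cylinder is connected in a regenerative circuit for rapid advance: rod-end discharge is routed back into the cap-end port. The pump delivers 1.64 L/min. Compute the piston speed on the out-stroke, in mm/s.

In regeneration the rod-end outflow joins the pump flow into the cap end, so the net volume the pump must supply per unit advance equals the rod cross-section area.
Rod cross-section A_rod = π/4 × (9.38 mm)² = 69.10 mm^2
v = Q_pump / A_rod

v ≈ 396 mm/s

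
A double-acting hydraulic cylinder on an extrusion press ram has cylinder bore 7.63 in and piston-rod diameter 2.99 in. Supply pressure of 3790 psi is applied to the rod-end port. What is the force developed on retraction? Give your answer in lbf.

Rod-side annular area A_ann = π/4 × (7.63² − 2.99²) = 38.70 in^2
On retraction the pressure acts on the annular area (bore minus rod).
F = P × A_ann

F ≈ 1.47e5 lbf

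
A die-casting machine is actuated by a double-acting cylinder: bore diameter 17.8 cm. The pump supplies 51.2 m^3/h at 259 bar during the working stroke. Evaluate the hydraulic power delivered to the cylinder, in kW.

W ≈ 368 kW

Hydraulic power = P × Q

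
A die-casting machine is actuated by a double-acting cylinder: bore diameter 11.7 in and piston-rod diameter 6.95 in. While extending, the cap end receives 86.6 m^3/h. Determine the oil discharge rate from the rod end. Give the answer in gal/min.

Q_out ≈ 247 gal/min

Cap-side area A_cap = π/4 × (11.7 in)² = 107.5 in^2
Rod-side annular area A_ann = π/4 × (11.7² − 6.95²) = 69.58 in^2
Piston speed v = Q_in/A_cap; rod-end outflow Q_out = v × A_ann = Q_in × A_ann/A_cap.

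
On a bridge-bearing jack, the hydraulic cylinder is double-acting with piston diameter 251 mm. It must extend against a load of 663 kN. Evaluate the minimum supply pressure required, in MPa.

Cap-side area A_cap = π/4 × (251 mm)² = 49480 mm^2
P = F / A = 663 kN / A

P ≈ 13.4 MPa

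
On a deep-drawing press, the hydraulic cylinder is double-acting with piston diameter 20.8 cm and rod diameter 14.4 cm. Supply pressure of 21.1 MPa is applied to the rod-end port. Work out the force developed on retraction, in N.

F ≈ 3.73e5 N

Rod-side annular area A_ann = π/4 × (20.8² − 14.4²) = 176.9 cm^2
On retraction the pressure acts on the annular area (bore minus rod).
F = P × A_ann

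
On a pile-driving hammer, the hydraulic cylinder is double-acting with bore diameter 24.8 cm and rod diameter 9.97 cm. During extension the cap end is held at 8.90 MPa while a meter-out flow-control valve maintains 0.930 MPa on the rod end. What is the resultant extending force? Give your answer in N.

F ≈ 3.92e5 N

Cap-side area A_cap = π/4 × (24.8 cm)² = 483.1 cm^2
Rod-side annular area A_ann = π/4 × (24.8² − 9.97²) = 405.0 cm^2
Net thrust = P_cap·A_cap − P_rod·A_ann = 4.299e5 N − 37660 N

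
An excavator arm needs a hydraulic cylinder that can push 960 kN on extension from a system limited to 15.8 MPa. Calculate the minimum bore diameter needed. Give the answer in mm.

Extension force acts on the full piston face: F = P × (π/4)D².
D = √(4F / (πP)) = √(4 × 960 kN / (π × 15.8 MPa))

D ≈ 278 mm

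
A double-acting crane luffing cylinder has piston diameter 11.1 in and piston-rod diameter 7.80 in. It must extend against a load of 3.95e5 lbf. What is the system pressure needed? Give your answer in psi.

P ≈ 4080 psi

Cap-side area A_cap = π/4 × (11.1 in)² = 96.77 in^2
P = F / A = 3.95e5 lbf / A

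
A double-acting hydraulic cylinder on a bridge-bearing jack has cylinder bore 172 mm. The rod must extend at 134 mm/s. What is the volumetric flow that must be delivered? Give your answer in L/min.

Q ≈ 187 L/min

Cap-side area A_cap = π/4 × (172 mm)² = 23240 mm^2
Q = A × v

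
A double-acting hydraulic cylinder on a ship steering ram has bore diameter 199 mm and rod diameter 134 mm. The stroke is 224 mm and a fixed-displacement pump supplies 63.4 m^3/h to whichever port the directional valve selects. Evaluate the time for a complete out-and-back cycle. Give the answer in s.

t ≈ 0.612 s

Cap-side area A_cap = π/4 × (199 mm)² = 31100 mm^2
Rod-side annular area A_ann = π/4 × (199² − 134²) = 17000 mm^2
t_ext = A_cap·L/Q = 0.3956 s
t_ret = A_ann·L/Q = 0.2162 s
t_cycle = t_ext + t_ret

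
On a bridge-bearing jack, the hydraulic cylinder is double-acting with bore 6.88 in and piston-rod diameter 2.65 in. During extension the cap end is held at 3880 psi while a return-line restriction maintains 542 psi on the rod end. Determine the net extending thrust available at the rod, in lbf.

F ≈ 1.27e5 lbf

Cap-side area A_cap = π/4 × (6.88 in)² = 37.18 in^2
Rod-side annular area A_ann = π/4 × (6.88² − 2.65²) = 31.66 in^2
Net thrust = P_cap·A_cap − P_rod·A_ann = 1.442e5 lbf − 17160 lbf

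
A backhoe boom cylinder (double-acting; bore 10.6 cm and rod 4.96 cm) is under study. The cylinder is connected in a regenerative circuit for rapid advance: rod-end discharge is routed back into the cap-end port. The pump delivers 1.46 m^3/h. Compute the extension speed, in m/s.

v ≈ 0.210 m/s

In regeneration the rod-end outflow joins the pump flow into the cap end, so the net volume the pump must supply per unit advance equals the rod cross-section area.
Rod cross-section A_rod = π/4 × (4.96 cm)² = 19.32 cm^2
v = Q_pump / A_rod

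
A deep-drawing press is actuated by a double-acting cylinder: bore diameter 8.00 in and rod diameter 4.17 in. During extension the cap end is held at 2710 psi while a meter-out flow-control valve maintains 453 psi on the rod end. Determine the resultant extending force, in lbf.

Cap-side area A_cap = π/4 × (8.00 in)² = 50.27 in^2
Rod-side annular area A_ann = π/4 × (8.00² − 4.17²) = 36.61 in^2
Net thrust = P_cap·A_cap − P_rod·A_ann = 1.362e5 lbf − 16580 lbf

F ≈ 1.20e5 lbf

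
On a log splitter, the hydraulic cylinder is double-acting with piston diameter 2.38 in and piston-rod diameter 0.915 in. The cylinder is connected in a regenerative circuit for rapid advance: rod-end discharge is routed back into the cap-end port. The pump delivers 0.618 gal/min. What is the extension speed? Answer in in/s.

v ≈ 3.62 in/s

In regeneration the rod-end outflow joins the pump flow into the cap end, so the net volume the pump must supply per unit advance equals the rod cross-section area.
Rod cross-section A_rod = π/4 × (0.915 in)² = 0.6576 in^2
v = Q_pump / A_rod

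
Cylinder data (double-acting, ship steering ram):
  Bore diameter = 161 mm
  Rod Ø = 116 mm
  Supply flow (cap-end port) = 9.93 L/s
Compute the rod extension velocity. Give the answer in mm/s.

v ≈ 488 mm/s

Cap-side area A_cap = π/4 × (161 mm)² = 20360 mm^2
v = Q / A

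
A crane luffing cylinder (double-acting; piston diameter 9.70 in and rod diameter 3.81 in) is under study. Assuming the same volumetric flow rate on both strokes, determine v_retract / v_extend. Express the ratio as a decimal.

v_ret/v_ext ≈ 1.18

Cap-side area A_cap = π/4 × (9.70 in)² = 73.90 in^2
Rod-side annular area A_ann = π/4 × (9.70² − 3.81²) = 62.50 in^2
For equal Q, v ∝ 1/A, so v_ret/v_ext = A_cap/A_ann.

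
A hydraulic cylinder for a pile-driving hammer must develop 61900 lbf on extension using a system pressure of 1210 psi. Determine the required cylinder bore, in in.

Extension force acts on the full piston face: F = P × (π/4)D².
D = √(4F / (πP)) = √(4 × 61900 lbf / (π × 1210 psi))

D ≈ 8.07 in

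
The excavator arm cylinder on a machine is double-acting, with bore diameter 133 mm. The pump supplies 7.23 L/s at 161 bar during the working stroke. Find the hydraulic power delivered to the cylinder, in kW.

Hydraulic power = P × Q

W ≈ 116 kW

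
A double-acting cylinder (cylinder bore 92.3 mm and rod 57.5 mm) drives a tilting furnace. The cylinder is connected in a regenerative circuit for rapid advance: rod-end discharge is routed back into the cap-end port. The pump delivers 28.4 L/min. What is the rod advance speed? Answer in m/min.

v ≈ 10.9 m/min

In regeneration the rod-end outflow joins the pump flow into the cap end, so the net volume the pump must supply per unit advance equals the rod cross-section area.
Rod cross-section A_rod = π/4 × (57.5 mm)² = 2597 mm^2
v = Q_pump / A_rod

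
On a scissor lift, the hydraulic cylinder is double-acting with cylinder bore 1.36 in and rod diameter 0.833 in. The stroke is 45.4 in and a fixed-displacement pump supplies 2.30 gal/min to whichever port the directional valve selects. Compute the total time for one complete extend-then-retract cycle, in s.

t ≈ 12.1 s

Cap-side area A_cap = π/4 × (1.36 in)² = 1.453 in^2
Rod-side annular area A_ann = π/4 × (1.36² − 0.833²) = 0.9077 in^2
t_ext = A_cap·L/Q = 7.448 s
t_ret = A_ann·L/Q = 4.654 s
t_cycle = t_ext + t_ret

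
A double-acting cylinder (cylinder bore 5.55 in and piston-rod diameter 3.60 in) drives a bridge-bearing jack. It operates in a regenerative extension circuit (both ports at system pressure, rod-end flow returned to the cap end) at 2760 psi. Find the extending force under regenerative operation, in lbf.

With equal pressure on both faces, forces on the annular region cancel; the net push is pressure × rod cross-section.
Rod cross-section A_rod = π/4 × (3.60 in)² = 10.18 in^2
F = P × A_rod

F ≈ 28100 lbf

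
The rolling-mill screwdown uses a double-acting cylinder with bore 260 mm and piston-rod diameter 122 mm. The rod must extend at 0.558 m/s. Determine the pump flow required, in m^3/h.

Cap-side area A_cap = π/4 × (260 mm)² = 53090 mm^2
Q = A × v

Q ≈ 107 m^3/h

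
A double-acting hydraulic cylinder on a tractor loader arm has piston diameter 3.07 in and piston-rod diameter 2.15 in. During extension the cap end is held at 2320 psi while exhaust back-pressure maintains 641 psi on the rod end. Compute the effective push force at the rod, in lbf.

Cap-side area A_cap = π/4 × (3.07 in)² = 7.402 in^2
Rod-side annular area A_ann = π/4 × (3.07² − 2.15²) = 3.772 in^2
Net thrust = P_cap·A_cap − P_rod·A_ann = 17170 lbf − 2418 lbf

F ≈ 14800 lbf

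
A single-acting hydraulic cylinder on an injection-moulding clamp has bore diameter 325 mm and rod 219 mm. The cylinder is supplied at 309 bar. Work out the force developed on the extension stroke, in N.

F ≈ 2.56e6 N

Cap-side area A_cap = π/4 × (325 mm)² = 82960 mm^2
F = P × A_cap = 309 bar × A_cap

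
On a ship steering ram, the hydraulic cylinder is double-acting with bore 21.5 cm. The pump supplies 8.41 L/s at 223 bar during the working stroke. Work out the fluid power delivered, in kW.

Hydraulic power = P × Q

W ≈ 188 kW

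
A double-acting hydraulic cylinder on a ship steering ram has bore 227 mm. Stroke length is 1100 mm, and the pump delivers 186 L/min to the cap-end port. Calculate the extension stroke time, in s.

t ≈ 14.4 s

Cap-side area A_cap = π/4 × (227 mm)² = 40470 mm^2
Swept volume V = A × L; t = V / Q = A·L / Q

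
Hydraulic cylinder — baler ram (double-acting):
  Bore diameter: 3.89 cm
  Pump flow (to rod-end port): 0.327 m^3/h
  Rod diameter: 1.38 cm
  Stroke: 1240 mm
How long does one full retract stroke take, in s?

t ≈ 14.2 s

Rod-side annular area A_ann = π/4 × (3.89² − 1.38²) = 10.39 cm^2
Swept volume V = A × L; t = V / Q = A·L / Q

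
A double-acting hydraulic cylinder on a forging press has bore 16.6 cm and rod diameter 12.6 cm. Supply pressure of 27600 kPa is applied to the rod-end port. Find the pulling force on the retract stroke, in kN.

Rod-side annular area A_ann = π/4 × (16.6² − 12.6²) = 91.73 cm^2
On retraction the pressure acts on the annular area (bore minus rod).
F = P × A_ann

F ≈ 253 kN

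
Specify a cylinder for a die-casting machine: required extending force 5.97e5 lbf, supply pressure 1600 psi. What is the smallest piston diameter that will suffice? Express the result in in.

D ≈ 21.8 in

Extension force acts on the full piston face: F = P × (π/4)D².
D = √(4F / (πP)) = √(4 × 5.97e5 lbf / (π × 1600 psi))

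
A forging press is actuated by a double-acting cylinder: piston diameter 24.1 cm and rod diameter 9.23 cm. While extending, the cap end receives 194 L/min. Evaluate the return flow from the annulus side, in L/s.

Q_out ≈ 2.76 L/s

Cap-side area A_cap = π/4 × (24.1 cm)² = 456.2 cm^2
Rod-side annular area A_ann = π/4 × (24.1² − 9.23²) = 389.3 cm^2
Piston speed v = Q_in/A_cap; rod-end outflow Q_out = v × A_ann = Q_in × A_ann/A_cap.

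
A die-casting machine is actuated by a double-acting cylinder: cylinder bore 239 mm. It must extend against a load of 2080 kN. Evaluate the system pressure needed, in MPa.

Cap-side area A_cap = π/4 × (239 mm)² = 44860 mm^2
P = F / A = 2080 kN / A

P ≈ 46.4 MPa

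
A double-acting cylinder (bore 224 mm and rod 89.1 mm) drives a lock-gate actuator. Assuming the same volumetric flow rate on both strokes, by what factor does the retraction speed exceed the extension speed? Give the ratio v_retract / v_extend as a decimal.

Cap-side area A_cap = π/4 × (224 mm)² = 39410 mm^2
Rod-side annular area A_ann = π/4 × (224² − 89.1²) = 33170 mm^2
For equal Q, v ∝ 1/A, so v_ret/v_ext = A_cap/A_ann.

v_ret/v_ext ≈ 1.19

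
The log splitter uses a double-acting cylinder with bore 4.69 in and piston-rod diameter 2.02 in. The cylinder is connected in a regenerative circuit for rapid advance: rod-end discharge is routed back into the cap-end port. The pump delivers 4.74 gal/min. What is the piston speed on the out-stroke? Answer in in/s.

v ≈ 5.69 in/s

In regeneration the rod-end outflow joins the pump flow into the cap end, so the net volume the pump must supply per unit advance equals the rod cross-section area.
Rod cross-section A_rod = π/4 × (2.02 in)² = 3.205 in^2
v = Q_pump / A_rod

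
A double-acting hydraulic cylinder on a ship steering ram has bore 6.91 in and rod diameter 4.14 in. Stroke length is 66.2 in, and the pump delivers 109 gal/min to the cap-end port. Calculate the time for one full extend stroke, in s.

Cap-side area A_cap = π/4 × (6.91 in)² = 37.50 in^2
Swept volume V = A × L; t = V / Q = A·L / Q

t ≈ 5.92 s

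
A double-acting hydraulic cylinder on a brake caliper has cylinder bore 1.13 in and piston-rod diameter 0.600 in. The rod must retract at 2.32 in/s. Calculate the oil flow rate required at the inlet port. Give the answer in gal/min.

Rod-side annular area A_ann = π/4 × (1.13² − 0.600²) = 0.7201 in^2
Q = A × v

Q ≈ 0.434 gal/min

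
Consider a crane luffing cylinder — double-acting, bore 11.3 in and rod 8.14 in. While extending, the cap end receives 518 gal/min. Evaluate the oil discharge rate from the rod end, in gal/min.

Q_out ≈ 249 gal/min

Cap-side area A_cap = π/4 × (11.3 in)² = 100.3 in^2
Rod-side annular area A_ann = π/4 × (11.3² − 8.14²) = 48.25 in^2
Piston speed v = Q_in/A_cap; rod-end outflow Q_out = v × A_ann = Q_in × A_ann/A_cap.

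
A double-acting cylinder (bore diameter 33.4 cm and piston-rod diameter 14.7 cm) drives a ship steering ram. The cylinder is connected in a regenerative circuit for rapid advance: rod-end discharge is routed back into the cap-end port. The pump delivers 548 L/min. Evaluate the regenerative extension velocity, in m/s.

In regeneration the rod-end outflow joins the pump flow into the cap end, so the net volume the pump must supply per unit advance equals the rod cross-section area.
Rod cross-section A_rod = π/4 × (14.7 cm)² = 169.7 cm^2
v = Q_pump / A_rod

v ≈ 0.538 m/s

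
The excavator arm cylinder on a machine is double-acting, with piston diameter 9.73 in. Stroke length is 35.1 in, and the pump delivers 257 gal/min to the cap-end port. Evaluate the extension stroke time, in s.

t ≈ 2.64 s

Cap-side area A_cap = π/4 × (9.73 in)² = 74.36 in^2
Swept volume V = A × L; t = V / Q = A·L / Q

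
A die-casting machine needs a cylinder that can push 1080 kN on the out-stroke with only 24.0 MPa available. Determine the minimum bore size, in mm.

Extension force acts on the full piston face: F = P × (π/4)D².
D = √(4F / (πP)) = √(4 × 1080 kN / (π × 24.0 MPa))

D ≈ 239 mm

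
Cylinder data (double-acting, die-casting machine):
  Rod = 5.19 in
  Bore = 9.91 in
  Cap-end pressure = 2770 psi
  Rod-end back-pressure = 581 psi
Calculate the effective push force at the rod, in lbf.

F ≈ 1.81e5 lbf

Cap-side area A_cap = π/4 × (9.91 in)² = 77.13 in^2
Rod-side annular area A_ann = π/4 × (9.91² − 5.19²) = 55.98 in^2
Net thrust = P_cap·A_cap − P_rod·A_ann = 2.137e5 lbf − 32520 lbf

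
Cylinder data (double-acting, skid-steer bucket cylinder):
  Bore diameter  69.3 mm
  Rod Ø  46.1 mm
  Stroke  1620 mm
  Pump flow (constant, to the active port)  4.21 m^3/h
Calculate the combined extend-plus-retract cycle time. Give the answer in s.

t ≈ 8.14 s

Cap-side area A_cap = π/4 × (69.3 mm)² = 3772 mm^2
Rod-side annular area A_ann = π/4 × (69.3² − 46.1²) = 2103 mm^2
t_ext = A_cap·L/Q = 5.225 s
t_ret = A_ann·L/Q = 2.913 s
t_cycle = t_ext + t_ret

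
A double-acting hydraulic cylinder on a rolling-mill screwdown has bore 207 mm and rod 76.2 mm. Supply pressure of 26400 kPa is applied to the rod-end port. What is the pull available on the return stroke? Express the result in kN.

Rod-side annular area A_ann = π/4 × (207² − 76.2²) = 29090 mm^2
On retraction the pressure acts on the annular area (bore minus rod).
F = P × A_ann

F ≈ 768 kN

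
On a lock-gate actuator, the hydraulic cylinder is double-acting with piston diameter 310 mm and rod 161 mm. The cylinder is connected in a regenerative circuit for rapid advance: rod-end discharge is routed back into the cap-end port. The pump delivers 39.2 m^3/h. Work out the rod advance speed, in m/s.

v ≈ 0.535 m/s

In regeneration the rod-end outflow joins the pump flow into the cap end, so the net volume the pump must supply per unit advance equals the rod cross-section area.
Rod cross-section A_rod = π/4 × (161 mm)² = 20360 mm^2
v = Q_pump / A_rod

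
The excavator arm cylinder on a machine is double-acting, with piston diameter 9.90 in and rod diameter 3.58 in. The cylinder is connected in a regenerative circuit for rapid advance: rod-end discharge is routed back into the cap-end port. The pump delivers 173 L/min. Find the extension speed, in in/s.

In regeneration the rod-end outflow joins the pump flow into the cap end, so the net volume the pump must supply per unit advance equals the rod cross-section area.
Rod cross-section A_rod = π/4 × (3.58 in)² = 10.07 in^2
v = Q_pump / A_rod

v ≈ 17.5 in/s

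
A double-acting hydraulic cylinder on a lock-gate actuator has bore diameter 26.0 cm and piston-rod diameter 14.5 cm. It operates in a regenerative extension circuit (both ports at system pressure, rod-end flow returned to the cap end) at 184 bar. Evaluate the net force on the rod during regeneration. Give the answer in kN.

F ≈ 304 kN

With equal pressure on both faces, forces on the annular region cancel; the net push is pressure × rod cross-section.
Rod cross-section A_rod = π/4 × (14.5 cm)² = 165.1 cm^2
F = P × A_rod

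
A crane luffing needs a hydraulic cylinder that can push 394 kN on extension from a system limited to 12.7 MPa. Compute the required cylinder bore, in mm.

Extension force acts on the full piston face: F = P × (π/4)D².
D = √(4F / (πP)) = √(4 × 394 kN / (π × 12.7 MPa))

D ≈ 199 mm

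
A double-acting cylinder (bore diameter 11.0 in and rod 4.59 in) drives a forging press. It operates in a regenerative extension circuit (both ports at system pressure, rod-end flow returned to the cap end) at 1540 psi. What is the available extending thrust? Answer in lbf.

With equal pressure on both faces, forces on the annular region cancel; the net push is pressure × rod cross-section.
Rod cross-section A_rod = π/4 × (4.59 in)² = 16.55 in^2
F = P × A_rod

F ≈ 25500 lbf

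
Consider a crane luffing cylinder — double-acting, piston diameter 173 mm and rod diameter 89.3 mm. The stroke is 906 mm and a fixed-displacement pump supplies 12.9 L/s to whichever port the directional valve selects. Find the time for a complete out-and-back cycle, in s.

t ≈ 2.86 s

Cap-side area A_cap = π/4 × (173 mm)² = 23510 mm^2
Rod-side annular area A_ann = π/4 × (173² − 89.3²) = 17240 mm^2
t_ext = A_cap·L/Q = 1.651 s
t_ret = A_ann·L/Q = 1.211 s
t_cycle = t_ext + t_ret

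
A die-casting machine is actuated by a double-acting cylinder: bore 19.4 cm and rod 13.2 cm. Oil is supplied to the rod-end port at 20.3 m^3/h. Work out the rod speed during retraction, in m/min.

Rod-side annular area A_ann = π/4 × (19.4² − 13.2²) = 158.7 cm^2
Flow into the rod-end port fills the annular volume.
v = Q / A

v ≈ 21.3 m/min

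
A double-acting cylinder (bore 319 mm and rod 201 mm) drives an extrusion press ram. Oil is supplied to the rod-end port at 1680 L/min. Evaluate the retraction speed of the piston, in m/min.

v ≈ 34.9 m/min

Rod-side annular area A_ann = π/4 × (319² − 201²) = 48190 mm^2
Flow into the rod-end port fills the annular volume.
v = Q / A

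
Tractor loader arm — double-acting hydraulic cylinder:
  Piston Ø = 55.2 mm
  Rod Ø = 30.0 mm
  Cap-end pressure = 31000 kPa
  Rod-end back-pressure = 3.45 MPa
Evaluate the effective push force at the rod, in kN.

F ≈ 68.4 kN

Cap-side area A_cap = π/4 × (55.2 mm)² = 2393 mm^2
Rod-side annular area A_ann = π/4 × (55.2² − 30.0²) = 1686 mm^2
Net thrust = P_cap·A_cap − P_rod·A_ann = 74.19 kN − 5.818 kN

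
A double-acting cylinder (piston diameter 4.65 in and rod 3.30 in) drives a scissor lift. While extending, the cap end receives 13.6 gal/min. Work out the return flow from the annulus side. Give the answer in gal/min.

Q_out ≈ 6.75 gal/min

Cap-side area A_cap = π/4 × (4.65 in)² = 16.98 in^2
Rod-side annular area A_ann = π/4 × (4.65² − 3.30²) = 8.429 in^2
Piston speed v = Q_in/A_cap; rod-end outflow Q_out = v × A_ann = Q_in × A_ann/A_cap.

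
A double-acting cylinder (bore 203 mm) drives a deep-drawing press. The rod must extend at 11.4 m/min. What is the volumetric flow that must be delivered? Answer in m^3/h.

Cap-side area A_cap = π/4 × (203 mm)² = 32370 mm^2
Q = A × v

Q ≈ 22.1 m^3/h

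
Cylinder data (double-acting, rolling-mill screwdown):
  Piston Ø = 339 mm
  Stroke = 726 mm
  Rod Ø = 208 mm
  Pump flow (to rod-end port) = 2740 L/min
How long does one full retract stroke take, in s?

t ≈ 0.895 s

Rod-side annular area A_ann = π/4 × (339² − 208²) = 56280 mm^2
Swept volume V = A × L; t = V / Q = A·L / Q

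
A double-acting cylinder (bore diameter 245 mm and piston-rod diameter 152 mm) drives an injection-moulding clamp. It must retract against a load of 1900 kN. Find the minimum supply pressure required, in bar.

P ≈ 655 bar

Rod-side annular area A_ann = π/4 × (245² − 152²) = 29000 mm^2
Retraction: pressure acts on the annular area.
P = F / A = 1900 kN / A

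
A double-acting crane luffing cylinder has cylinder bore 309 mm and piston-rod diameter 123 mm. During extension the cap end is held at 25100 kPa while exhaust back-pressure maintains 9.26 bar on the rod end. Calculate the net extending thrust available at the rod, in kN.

Cap-side area A_cap = π/4 × (309 mm)² = 74990 mm^2
Rod-side annular area A_ann = π/4 × (309² − 123²) = 63110 mm^2
Net thrust = P_cap·A_cap − P_rod·A_ann = 1882 kN − 58.44 kN

F ≈ 1820 kN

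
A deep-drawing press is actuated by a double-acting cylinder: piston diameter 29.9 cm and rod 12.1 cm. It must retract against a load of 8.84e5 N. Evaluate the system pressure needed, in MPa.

Rod-side annular area A_ann = π/4 × (29.9² − 12.1²) = 587.2 cm^2
Retraction: pressure acts on the annular area.
P = F / A = 8.84e5 N / A

P ≈ 15.1 MPa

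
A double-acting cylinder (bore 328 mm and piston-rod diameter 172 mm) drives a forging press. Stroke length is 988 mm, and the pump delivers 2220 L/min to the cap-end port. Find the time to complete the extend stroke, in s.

Cap-side area A_cap = π/4 × (328 mm)² = 84500 mm^2
Swept volume V = A × L; t = V / Q = A·L / Q

t ≈ 2.26 s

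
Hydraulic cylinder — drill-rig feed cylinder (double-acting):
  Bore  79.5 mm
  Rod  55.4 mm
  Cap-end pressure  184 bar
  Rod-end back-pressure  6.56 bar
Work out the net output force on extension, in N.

F ≈ 89700 N

Cap-side area A_cap = π/4 × (79.5 mm)² = 4964 mm^2
Rod-side annular area A_ann = π/4 × (79.5² − 55.4²) = 2553 mm^2
Net thrust = P_cap·A_cap − P_rod·A_ann = 91340 N − 1675 N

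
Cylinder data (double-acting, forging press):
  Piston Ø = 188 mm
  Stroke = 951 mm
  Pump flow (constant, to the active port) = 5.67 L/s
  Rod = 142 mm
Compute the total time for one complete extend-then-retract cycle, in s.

t ≈ 6.66 s

Cap-side area A_cap = π/4 × (188 mm)² = 27760 mm^2
Rod-side annular area A_ann = π/4 × (188² − 142²) = 11920 mm^2
t_ext = A_cap·L/Q = 4.656 s
t_ret = A_ann·L/Q = 2.000 s
t_cycle = t_ext + t_ret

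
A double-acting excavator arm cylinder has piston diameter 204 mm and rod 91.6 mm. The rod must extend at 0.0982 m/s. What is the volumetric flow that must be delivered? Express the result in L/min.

Q ≈ 193 L/min

Cap-side area A_cap = π/4 × (204 mm)² = 32690 mm^2
Q = A × v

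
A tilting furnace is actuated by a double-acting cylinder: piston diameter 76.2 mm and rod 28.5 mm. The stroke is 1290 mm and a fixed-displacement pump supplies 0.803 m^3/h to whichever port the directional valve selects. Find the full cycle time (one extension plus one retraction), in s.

Cap-side area A_cap = π/4 × (76.2 mm)² = 4560 mm^2
Rod-side annular area A_ann = π/4 × (76.2² − 28.5²) = 3922 mm^2
t_ext = A_cap·L/Q = 26.37 s
t_ret = A_ann·L/Q = 22.68 s
t_cycle = t_ext + t_ret

t ≈ 49.1 s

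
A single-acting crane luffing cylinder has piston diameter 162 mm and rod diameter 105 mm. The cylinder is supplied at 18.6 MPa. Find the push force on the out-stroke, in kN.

F ≈ 383 kN

Cap-side area A_cap = π/4 × (162 mm)² = 20610 mm^2
F = P × A_cap = 18.6 MPa × A_cap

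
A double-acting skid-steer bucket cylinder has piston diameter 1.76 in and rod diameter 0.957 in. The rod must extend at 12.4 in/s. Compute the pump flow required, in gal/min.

Q ≈ 7.84 gal/min

Cap-side area A_cap = π/4 × (1.76 in)² = 2.433 in^2
Q = A × v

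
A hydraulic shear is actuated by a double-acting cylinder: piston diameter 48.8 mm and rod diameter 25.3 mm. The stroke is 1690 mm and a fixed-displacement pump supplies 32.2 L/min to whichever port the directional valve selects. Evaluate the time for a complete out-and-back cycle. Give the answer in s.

t ≈ 10.2 s

Cap-side area A_cap = π/4 × (48.8 mm)² = 1870 mm^2
Rod-side annular area A_ann = π/4 × (48.8² − 25.3²) = 1368 mm^2
t_ext = A_cap·L/Q = 5.890 s
t_ret = A_ann·L/Q = 4.307 s
t_cycle = t_ext + t_ret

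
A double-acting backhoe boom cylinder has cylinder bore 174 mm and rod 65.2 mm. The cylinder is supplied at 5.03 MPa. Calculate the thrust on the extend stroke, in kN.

F ≈ 120 kN

Cap-side area A_cap = π/4 × (174 mm)² = 23780 mm^2
F = P × A_cap = 5.03 MPa × A_cap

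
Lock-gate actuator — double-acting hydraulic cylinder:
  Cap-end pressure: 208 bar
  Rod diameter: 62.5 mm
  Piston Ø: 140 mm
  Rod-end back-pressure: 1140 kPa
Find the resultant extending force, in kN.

Cap-side area A_cap = π/4 × (140 mm)² = 15390 mm^2
Rod-side annular area A_ann = π/4 × (140² − 62.5²) = 12330 mm^2
Net thrust = P_cap·A_cap − P_rod·A_ann = 320.2 kN − 14.05 kN

F ≈ 306 kN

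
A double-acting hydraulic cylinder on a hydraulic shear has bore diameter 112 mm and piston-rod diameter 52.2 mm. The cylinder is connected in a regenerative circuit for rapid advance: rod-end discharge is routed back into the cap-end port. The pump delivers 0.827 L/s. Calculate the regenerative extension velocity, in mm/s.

v ≈ 386 mm/s

In regeneration the rod-end outflow joins the pump flow into the cap end, so the net volume the pump must supply per unit advance equals the rod cross-section area.
Rod cross-section A_rod = π/4 × (52.2 mm)² = 2140 mm^2
v = Q_pump / A_rod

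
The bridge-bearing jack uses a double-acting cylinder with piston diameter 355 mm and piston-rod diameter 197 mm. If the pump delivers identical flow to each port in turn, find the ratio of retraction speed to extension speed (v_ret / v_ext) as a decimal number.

v_ret/v_ext ≈ 1.44

Cap-side area A_cap = π/4 × (355 mm)² = 98980 mm^2
Rod-side annular area A_ann = π/4 × (355² − 197²) = 68500 mm^2
For equal Q, v ∝ 1/A, so v_ret/v_ext = A_cap/A_ann.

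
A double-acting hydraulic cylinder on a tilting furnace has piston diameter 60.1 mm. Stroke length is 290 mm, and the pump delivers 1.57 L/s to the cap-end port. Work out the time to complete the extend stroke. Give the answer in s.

t ≈ 0.524 s

Cap-side area A_cap = π/4 × (60.1 mm)² = 2837 mm^2
Swept volume V = A × L; t = V / Q = A·L / Q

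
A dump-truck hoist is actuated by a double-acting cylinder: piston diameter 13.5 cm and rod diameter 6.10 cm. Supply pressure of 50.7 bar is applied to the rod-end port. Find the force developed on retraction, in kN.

F ≈ 57.8 kN

Rod-side annular area A_ann = π/4 × (13.5² − 6.10²) = 113.9 cm^2
On retraction the pressure acts on the annular area (bore minus rod).
F = P × A_ann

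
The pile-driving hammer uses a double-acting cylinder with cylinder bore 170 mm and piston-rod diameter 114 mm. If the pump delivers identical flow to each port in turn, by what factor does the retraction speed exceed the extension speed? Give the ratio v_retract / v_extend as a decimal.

v_ret/v_ext ≈ 1.82

Cap-side area A_cap = π/4 × (170 mm)² = 22700 mm^2
Rod-side annular area A_ann = π/4 × (170² − 114²) = 12490 mm^2
For equal Q, v ∝ 1/A, so v_ret/v_ext = A_cap/A_ann.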